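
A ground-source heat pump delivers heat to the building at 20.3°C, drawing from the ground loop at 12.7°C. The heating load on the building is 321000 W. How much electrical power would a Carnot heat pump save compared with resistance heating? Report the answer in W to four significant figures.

312700 W

In absolute terms T_C = 285.85 K and T_H = 293.45 K, so ΔT = 7.600 K.
COP_Carnot = T_H/ΔT = 293.45/7.600 = 38.61.
Resistance heating needs Ẇ_res = Q̇_H = 321000 W; the reversible heat pump needs only Ẇ_hp = Q̇_H/COP = 8314 W.
Saving = 321000 − 8314 = 312700 W.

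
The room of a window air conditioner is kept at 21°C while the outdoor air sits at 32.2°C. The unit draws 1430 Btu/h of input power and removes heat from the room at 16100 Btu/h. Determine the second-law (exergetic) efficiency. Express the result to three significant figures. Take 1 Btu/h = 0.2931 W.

0.429

COP_actual = Q̇_C/Ẇ = 16100/1430 = 11.26.
In absolute terms T_C = 294.15 K and T_H = 305.35 K, so ΔT = 11.20 K.
COP_Carnot = T_C/ΔT = 294.15/11.20 = 26.26.
η_II = COP_actual/COP_Carnot = 11.26/26.26 = 0.4287.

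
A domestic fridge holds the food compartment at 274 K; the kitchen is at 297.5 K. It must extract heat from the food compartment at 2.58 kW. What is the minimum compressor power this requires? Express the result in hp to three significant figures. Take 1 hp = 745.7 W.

The reservoir spacing is ΔT = 297.5 − 274 = 23.50 K.
COP_Carnot = T_C/ΔT = 274.00/23.50 = 11.66.
Ẇ_min = Q̇/COP_Carnot = 2.580/11.66 = 0.2213 kW = 0.2967 hp.

0.297 hp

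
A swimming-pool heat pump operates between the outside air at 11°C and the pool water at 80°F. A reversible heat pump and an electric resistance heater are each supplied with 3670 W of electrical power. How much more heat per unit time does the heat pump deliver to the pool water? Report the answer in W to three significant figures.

66600 W

In absolute terms T_C = 284.15 K and T_H = 299.82 K, so ΔT = 15.67 K.
COP_Carnot = T_H/ΔT = 299.82/15.67 = 19.14.
The heat pump delivers Q̇_H = COP × Ẇ = 70230 W; the resistance heater delivers Ẇ = 3670 W.
Extra = (COP − 1)·Ẇ = 66560 W.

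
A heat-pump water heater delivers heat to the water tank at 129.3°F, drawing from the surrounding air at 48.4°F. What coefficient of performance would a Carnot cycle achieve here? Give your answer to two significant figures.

In absolute terms T_C = 282.26 K and T_H = 327.21 K, so ΔT = 44.94 K.
For a reversible cycle, COP_Carnot = T_H/ΔT = 327.21/44.94 = 7.280.

7.3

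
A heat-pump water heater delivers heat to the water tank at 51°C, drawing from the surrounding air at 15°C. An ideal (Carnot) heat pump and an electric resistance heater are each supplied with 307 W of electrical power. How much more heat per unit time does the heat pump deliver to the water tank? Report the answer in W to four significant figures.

2457 W

In absolute terms T_C = 288.15 K and T_H = 324.15 K, so ΔT = 36.00 K.
COP_Carnot = T_H/ΔT = 324.15/36.00 = 9.004.
The heat pump delivers Q̇_H = COP × Ẇ = 2764 W; the resistance heater delivers Ẇ = 307.0 W.
Extra = (COP − 1)·Ẇ = 2457 W.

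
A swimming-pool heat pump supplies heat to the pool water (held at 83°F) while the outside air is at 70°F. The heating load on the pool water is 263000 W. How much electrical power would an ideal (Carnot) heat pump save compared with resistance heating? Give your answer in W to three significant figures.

257000 W

In absolute terms T_C = 294.26 K and T_H = 301.48 K, so ΔT = 7.222 K.
COP_Carnot = T_H/ΔT = 301.48/7.222 = 41.74.
Resistance heating needs Ẇ_res = Q̇_H = 263000 W; the reversible heat pump needs only Ẇ_hp = Q̇_H/COP = 6300 W.
Saving = 263000 − 6300 = 256700 W.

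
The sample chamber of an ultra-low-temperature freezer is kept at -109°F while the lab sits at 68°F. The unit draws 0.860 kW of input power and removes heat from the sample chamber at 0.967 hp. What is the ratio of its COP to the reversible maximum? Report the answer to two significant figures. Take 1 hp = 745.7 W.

0.42

Converting, Q̇_C = 0.9670 hp = 0.7211 kW, so COP_actual = Q̇_C/Ẇ = 0.7211/0.8600 = 0.8385.
In absolute terms T_C = 194.82 K and T_H = 293.15 K, so ΔT = 98.33 K.
COP_Carnot = T_C/ΔT = 194.82/98.33 = 1.981.
η_II = COP_actual/COP_Carnot = 0.8385/1.981 = 0.4232.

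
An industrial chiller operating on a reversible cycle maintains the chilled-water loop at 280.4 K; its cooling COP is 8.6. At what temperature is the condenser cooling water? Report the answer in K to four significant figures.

313.0 K

COP_R = T_C/(T_H − T_C) gives T_H − T_C = T_C/COP.
With T_C = 280.40 K, T_H = 280.40 × (1 + 1/8.6) = 313.00 K.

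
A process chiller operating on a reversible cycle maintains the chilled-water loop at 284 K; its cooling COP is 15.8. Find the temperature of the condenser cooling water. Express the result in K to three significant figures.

302 K

COP_R = T_C/(T_H − T_C) gives T_H − T_C = T_C/COP.
With T_C = 284.00 K, T_H = 284.00 × (1 + 1/15.8) = 301.97 K.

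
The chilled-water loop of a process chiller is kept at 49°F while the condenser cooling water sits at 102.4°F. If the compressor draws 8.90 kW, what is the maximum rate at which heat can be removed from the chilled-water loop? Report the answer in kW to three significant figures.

84.8 kW

In absolute terms T_C = 282.59 K and T_H = 312.26 K, so ΔT = 29.67 K.
COP_Carnot = T_C/ΔT = 282.59/29.67 = 9.526.
Q̇_max = COP_Carnot × Ẇ = 9.526 × 8.900 kW = 84.78 kW.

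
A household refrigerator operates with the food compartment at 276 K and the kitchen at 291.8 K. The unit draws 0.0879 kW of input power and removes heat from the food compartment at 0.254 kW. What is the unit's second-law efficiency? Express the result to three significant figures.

0.165

COP_actual = Q̇_C/Ẇ = 0.2540/0.08790 = 2.890.
The reservoir spacing is ΔT = 291.8 − 276 = 15.80 K.
COP_Carnot = T_C/ΔT = 276.00/15.80 = 17.47.
η_II = COP_actual/COP_Carnot = 2.890/17.47 = 0.1654.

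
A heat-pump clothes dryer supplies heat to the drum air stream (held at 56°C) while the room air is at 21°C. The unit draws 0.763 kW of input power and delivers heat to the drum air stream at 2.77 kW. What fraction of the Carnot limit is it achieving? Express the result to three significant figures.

COP_actual = Q̇_H/Ẇ = 2.770/0.7630 = 3.630.
In absolute terms T_C = 294.15 K and T_H = 329.15 K, so ΔT = 35.00 K.
COP_Carnot = T_H/ΔT = 329.15/35.00 = 9.404.
η_II = COP_actual/COP_Carnot = 3.630/9.404 = 0.3860.

0.386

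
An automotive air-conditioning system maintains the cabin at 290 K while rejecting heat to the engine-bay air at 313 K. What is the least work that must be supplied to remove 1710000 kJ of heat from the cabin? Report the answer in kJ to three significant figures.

136000 kJ

The reservoir spacing is ΔT = 313 − 290 = 23.00 K.
The reversible limit is COP_R = T_C/ΔT = 12.61, so W_min = Q_C/COP = Q_C·ΔT/T_C.
W_min = 1710000 × 23.00/290.00 = 135600 kJ.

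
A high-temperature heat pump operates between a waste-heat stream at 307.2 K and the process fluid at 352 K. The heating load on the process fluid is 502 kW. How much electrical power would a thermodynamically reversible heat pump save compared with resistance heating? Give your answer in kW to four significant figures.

438.1 kW

The reservoir spacing is ΔT = 352 − 307.2 = 44.80 K.
COP_Carnot = T_H/ΔT = 352.00/44.80 = 7.857.
Resistance heating needs Ẇ_res = Q̇_H = 502.0 kW; the reversible heat pump needs only Ẇ_hp = Q̇_H/COP = 63.89 kW.
Saving = 502.0 − 63.89 = 438.1 kW.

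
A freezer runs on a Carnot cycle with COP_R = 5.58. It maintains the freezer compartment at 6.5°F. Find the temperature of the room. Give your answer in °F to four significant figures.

90.04 °F

COP_R = T_C/(T_H − T_C) gives T_H − T_C = T_C/COP.
With T_C = 258.98 K, T_H = 258.98 × (1 + 1/5.58) = 305.40 K.
Converting, 305.40 K = 90.04°F.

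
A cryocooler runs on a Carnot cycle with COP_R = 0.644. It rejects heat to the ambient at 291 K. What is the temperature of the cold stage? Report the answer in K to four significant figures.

114.0 K

For a Carnot refrigerator COP_R = T_C/(T_H − T_C), so T_C = COP·T_H/(1 + COP).
With T_H = 291.00 K, T_C = 0.644 × 291.00/1.644 = 113.99 K.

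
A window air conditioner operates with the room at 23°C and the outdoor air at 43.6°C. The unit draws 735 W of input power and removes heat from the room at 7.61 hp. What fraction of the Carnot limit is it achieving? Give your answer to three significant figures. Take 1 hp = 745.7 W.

0.537

Converting, Q̇_C = 7.610 hp = 5675 W, so COP_actual = Q̇_C/Ẇ = 5675/735.0 = 7.721.
In absolute terms T_C = 296.15 K and T_H = 316.75 K, so ΔT = 20.60 K.
COP_Carnot = T_C/ΔT = 296.15/20.60 = 14.38.
η_II = COP_actual/COP_Carnot = 7.721/14.38 = 0.5371.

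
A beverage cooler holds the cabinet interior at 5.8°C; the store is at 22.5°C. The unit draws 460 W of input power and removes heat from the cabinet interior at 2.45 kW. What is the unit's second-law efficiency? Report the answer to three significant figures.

Converting, Q̇_C = 2.450 kW = 2450 W, so COP_actual = Q̇_C/Ẇ = 2450/460.0 = 5.326.
In absolute terms T_C = 278.95 K and T_H = 295.65 K, so ΔT = 16.70 K.
COP_Carnot = T_C/ΔT = 278.95/16.70 = 16.70.
η_II = COP_actual/COP_Carnot = 5.326/16.70 = 0.3189.

0.319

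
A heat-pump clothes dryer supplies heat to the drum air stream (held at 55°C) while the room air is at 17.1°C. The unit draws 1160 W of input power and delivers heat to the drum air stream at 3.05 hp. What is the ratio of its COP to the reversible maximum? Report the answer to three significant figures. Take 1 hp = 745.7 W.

0.226

Converting, Q̇_H = 3.050 hp = 2274 W, so COP_actual = Q̇_H/Ẇ = 2274/1160 = 1.961.
In absolute terms T_C = 290.25 K and T_H = 328.15 K, so ΔT = 37.90 K.
COP_Carnot = T_H/ΔT = 328.15/37.90 = 8.658.
η_II = COP_actual/COP_Carnot = 1.961/8.658 = 0.2265.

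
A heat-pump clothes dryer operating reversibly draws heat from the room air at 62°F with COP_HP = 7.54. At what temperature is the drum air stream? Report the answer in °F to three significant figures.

COP_HP = T_H/(T_H − T_C) rearranges to T_H = COP·T_C/(COP − 1).
With T_C = 289.82 K, T_H = 7.54 × 289.82/6.540 = 334.13 K.
Converting, 334.13 K = 141.77°F.

142 °F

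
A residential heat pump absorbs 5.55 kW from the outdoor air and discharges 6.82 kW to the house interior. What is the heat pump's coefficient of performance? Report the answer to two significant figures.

5.4

The first law gives Q̇_H = Q̇_C + Ẇ, so the three rates are Q̇_C = 5.550, Q̇_H = 6.820, Ẇ = 1.270 kW.
COP_HP = Q̇_H/Ẇ = 6.820/1.270 = 5.370.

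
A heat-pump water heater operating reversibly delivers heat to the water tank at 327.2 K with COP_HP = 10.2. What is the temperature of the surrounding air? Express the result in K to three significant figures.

COP_HP = T_H/(T_H − T_C) gives T_H − T_C = T_H/COP.
With T_H = 327.20 K, T_C = 327.20 × (1 − 1/10.2) = 295.12 K.

295 K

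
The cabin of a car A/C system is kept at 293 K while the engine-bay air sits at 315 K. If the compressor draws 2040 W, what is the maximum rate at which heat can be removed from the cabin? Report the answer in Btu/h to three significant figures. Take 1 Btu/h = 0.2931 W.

92700 Btu/h

The reservoir spacing is ΔT = 315 − 293 = 22.00 K.
COP_Carnot = T_C/ΔT = 293.00/22.00 = 13.32.
Q̇_max = COP_Carnot × Ẇ = 13.32 × 2040 W = 27170 W = 92700 Btu/h.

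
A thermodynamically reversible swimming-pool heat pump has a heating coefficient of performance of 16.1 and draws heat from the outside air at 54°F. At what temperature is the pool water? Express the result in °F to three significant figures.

COP_HP = T_H/(T_H − T_C) rearranges to T_H = COP·T_C/(COP − 1).
With T_C = 285.37 K, T_H = 16.1 × 285.37/15.10 = 304.27 K.
Converting, 304.27 K = 88.02°F.

88.0 °F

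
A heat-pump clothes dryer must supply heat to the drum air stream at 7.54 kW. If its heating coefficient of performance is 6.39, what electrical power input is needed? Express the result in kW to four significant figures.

Ẇ = Q̇_H/COP_HP = 7.540/6.39 = 1.180 kW.

1.180 kW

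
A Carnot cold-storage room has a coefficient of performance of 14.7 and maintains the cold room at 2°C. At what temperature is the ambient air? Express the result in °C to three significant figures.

COP_R = T_C/(T_H − T_C) gives T_H − T_C = T_C/COP.
With T_C = 275.15 K, T_H = 275.15 × (1 + 1/14.7) = 293.87 K.
Converting, 293.87 K = 20.72°C.

20.7 °C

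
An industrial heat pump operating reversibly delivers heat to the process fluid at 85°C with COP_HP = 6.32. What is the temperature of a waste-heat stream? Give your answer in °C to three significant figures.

28.3 °C

COP_HP = T_H/(T_H − T_C) gives T_H − T_C = T_H/COP.
With T_H = 358.15 K, T_C = 358.15 × (1 − 1/6.32) = 301.48 K.
Converting, 301.48 K = 28.33°C.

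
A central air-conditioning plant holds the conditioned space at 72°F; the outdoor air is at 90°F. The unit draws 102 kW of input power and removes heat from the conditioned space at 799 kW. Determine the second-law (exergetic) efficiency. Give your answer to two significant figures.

COP_actual = Q̇_C/Ẇ = 799.0/102.0 = 7.833.
In absolute terms T_C = 295.37 K and T_H = 305.37 K, so ΔT = 10.00 K.
COP_Carnot = T_C/ΔT = 295.37/10.00 = 29.54.
η_II = COP_actual/COP_Carnot = 7.833/29.54 = 0.2652.

0.27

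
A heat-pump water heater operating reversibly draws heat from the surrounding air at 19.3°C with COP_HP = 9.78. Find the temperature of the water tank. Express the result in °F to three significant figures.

127 °F

COP_HP = T_H/(T_H − T_C) rearranges to T_H = COP·T_C/(COP − 1).
With T_C = 292.45 K, T_H = 9.78 × 292.45/8.780 = 325.76 K.
Converting, 325.76 K = 126.70°F.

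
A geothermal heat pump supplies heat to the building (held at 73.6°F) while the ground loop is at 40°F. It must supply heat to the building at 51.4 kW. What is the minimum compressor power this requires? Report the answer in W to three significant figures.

In absolute terms T_C = 277.59 K and T_H = 296.26 K, so ΔT = 18.67 K.
COP_Carnot = T_H/ΔT = 296.26/18.67 = 15.87.
Ẇ_min = Q̇/COP_Carnot = 51.40/15.87 = 3.239 kW = 3239 W.

3240 W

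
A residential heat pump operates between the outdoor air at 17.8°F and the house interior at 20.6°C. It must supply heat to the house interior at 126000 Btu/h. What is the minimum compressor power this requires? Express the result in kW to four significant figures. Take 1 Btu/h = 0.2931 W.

In absolute terms T_C = 265.26 K and T_H = 293.75 K, so ΔT = 28.49 K.
COP_Carnot = T_H/ΔT = 293.75/28.49 = 10.31.
Ẇ_min = Q̇/COP_Carnot = 126000/10.31 = 12220 Btu/h = 3.582 kW.

3.582 kW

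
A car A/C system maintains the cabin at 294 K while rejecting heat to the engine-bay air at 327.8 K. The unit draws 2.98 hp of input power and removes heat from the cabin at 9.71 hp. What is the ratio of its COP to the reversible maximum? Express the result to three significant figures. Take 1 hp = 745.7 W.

COP_actual = Q̇_C/Ẇ = 9.710/2.980 = 3.258.
The reservoir spacing is ΔT = 327.8 − 294 = 33.80 K.
COP_Carnot = T_C/ΔT = 294.00/33.80 = 8.698.
η_II = COP_actual/COP_Carnot = 3.258/8.698 = 0.3746.

0.375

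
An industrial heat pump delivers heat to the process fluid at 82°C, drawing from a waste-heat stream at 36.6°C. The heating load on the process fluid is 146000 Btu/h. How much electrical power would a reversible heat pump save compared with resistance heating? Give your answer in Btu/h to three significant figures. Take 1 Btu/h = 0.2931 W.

In absolute terms T_C = 309.75 K and T_H = 355.15 K, so ΔT = 45.40 K.
COP_Carnot = T_H/ΔT = 355.15/45.40 = 7.823.
Resistance heating needs Ẇ_res = Q̇_H = 146000 Btu/h; the reversible heat pump needs only Ẇ_hp = Q̇_H/COP = 18660 Btu/h.
Saving = 146000 − 18660 = 127300 Btu/h.

127000 Btu/h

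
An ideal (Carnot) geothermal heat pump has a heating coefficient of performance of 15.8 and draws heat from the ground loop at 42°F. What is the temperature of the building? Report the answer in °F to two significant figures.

76 °F

COP_HP = T_H/(T_H − T_C) rearranges to T_H = COP·T_C/(COP − 1).
With T_C = 278.71 K, T_H = 15.8 × 278.71/14.80 = 297.54 K.
Converting, 297.54 K = 75.90°F.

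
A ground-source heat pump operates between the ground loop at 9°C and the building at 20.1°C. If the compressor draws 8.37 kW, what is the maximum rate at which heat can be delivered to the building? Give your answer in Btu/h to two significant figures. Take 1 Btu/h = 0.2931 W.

750000 Btu/h

In absolute terms T_C = 282.15 K and T_H = 293.25 K, so ΔT = 11.10 K.
COP_Carnot = T_H/ΔT = 293.25/11.10 = 26.42.
Q̇_max = COP_Carnot × Ẇ = 26.42 × 8.370 kW = 221.1 kW = 754400 Btu/h.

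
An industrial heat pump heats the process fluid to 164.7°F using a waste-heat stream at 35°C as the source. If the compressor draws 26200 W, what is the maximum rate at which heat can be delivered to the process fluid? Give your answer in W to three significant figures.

235000 W

In absolute terms T_C = 308.15 K and T_H = 346.87 K, so ΔT = 38.72 K.
COP_Carnot = T_H/ΔT = 346.87/38.72 = 8.958.
Q̇_max = COP_Carnot × Ẇ = 8.958 × 26200 W = 234700 W.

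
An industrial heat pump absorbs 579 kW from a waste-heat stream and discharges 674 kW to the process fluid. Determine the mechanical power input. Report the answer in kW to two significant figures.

For a cyclic device the first law requires Q̇_H = Q̇_C + Ẇ.
Ẇ = Q̇_H − Q̇_C = 95.00 kW.

95 kW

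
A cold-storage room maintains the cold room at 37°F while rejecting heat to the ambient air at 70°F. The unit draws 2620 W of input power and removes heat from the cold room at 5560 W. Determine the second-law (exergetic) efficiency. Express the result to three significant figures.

0.141

COP_actual = Q̇_C/Ẇ = 5560/2620 = 2.122.
In absolute terms T_C = 275.93 K and T_H = 294.26 K, so ΔT = 18.33 K.
COP_Carnot = T_C/ΔT = 275.93/18.33 = 15.05.
η_II = COP_actual/COP_Carnot = 2.122/15.05 = 0.1410.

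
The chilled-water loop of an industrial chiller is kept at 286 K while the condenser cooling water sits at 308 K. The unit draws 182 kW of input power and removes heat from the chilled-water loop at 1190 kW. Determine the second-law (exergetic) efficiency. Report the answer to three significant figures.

COP_actual = Q̇_C/Ẇ = 1190/182.0 = 6.538.
The reservoir spacing is ΔT = 308 − 286 = 22.00 K.
COP_Carnot = T_C/ΔT = 286.00/22.00 = 13.00.
η_II = COP_actual/COP_Carnot = 6.538/13.00 = 0.5030.

0.503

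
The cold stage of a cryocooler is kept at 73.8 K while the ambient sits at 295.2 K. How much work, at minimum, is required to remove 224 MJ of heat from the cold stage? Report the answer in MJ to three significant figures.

The reservoir spacing is ΔT = 295.2 − 73.8 = 221.4 K.
The reversible limit is COP_R = T_C/ΔT = 0.3333, so W_min = Q_C/COP = Q_C·ΔT/T_C.
W_min = 224.0 × 221.4/73.80 = 672.0 MJ.

672 MJ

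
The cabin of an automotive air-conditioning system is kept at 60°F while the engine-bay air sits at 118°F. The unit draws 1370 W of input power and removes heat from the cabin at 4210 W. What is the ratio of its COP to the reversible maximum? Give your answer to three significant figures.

0.343

COP_actual = Q̇_C/Ẇ = 4210/1370 = 3.073.
In absolute terms T_C = 288.71 K and T_H = 320.93 K, so ΔT = 32.22 K.
COP_Carnot = T_C/ΔT = 288.71/32.22 = 8.960.
η_II = COP_actual/COP_Carnot = 3.073/8.960 = 0.3430.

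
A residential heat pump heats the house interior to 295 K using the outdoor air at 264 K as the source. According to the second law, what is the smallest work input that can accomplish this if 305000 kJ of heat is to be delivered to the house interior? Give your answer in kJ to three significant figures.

The reservoir spacing is ΔT = 295 − 264 = 31.00 K.
The reversible limit is COP_HP = T_H/ΔT = 9.516, so W_min = Q_H/COP = Q_H·ΔT/T_H.
W_min = 305000 × 31.00/295.00 = 32050 kJ.

32100 kJ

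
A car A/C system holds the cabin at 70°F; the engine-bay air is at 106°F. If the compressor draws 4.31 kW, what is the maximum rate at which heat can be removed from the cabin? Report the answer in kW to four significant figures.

In absolute terms T_C = 294.26 K and T_H = 314.26 K, so ΔT = 20.00 K.
COP_Carnot = T_C/ΔT = 294.26/20.00 = 14.71.
Q̇_max = COP_Carnot × Ẇ = 14.71 × 4.310 kW = 63.41 kW.

63.41 kW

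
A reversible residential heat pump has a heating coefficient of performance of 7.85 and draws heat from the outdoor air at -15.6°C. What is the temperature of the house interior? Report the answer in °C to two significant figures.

COP_HP = T_H/(T_H − T_C) rearranges to T_H = COP·T_C/(COP − 1).
With T_C = 257.55 K, T_H = 7.85 × 257.55/6.850 = 295.15 K.
Converting, 295.15 K = 22.00°C.

22 °C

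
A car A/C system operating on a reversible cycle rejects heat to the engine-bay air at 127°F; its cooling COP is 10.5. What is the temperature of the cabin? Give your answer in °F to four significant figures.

For a Carnot refrigerator COP_R = T_C/(T_H − T_C), so T_C = COP·T_H/(1 + COP).
With T_H = 325.93 K, T_C = 10.5 × 325.93/11.50 = 297.59 K.
Converting, 297.59 K = 75.99°F.

75.99 °F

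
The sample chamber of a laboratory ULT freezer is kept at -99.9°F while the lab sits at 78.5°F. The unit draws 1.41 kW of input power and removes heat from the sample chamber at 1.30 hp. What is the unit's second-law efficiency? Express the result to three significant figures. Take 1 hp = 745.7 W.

0.341

Converting, Q̇_C = 1.300 hp = 0.9694 kW, so COP_actual = Q̇_C/Ẇ = 0.9694/1.410 = 0.6875.
In absolute terms T_C = 199.87 K and T_H = 298.98 K, so ΔT = 99.11 K.
COP_Carnot = T_C/ΔT = 199.87/99.11 = 2.017.
η_II = COP_actual/COP_Carnot = 0.6875/2.017 = 0.3409.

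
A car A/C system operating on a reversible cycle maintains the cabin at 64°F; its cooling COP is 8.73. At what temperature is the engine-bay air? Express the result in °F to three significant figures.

124 °F

COP_R = T_C/(T_H − T_C) gives T_H − T_C = T_C/COP.
With T_C = 290.93 K, T_H = 290.93 × (1 + 1/8.73) = 324.25 K.
Converting, 324.25 K = 123.99°F.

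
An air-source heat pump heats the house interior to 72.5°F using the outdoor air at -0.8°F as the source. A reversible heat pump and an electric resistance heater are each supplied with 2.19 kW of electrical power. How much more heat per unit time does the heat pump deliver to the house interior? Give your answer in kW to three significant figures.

13.7 kW

In absolute terms T_C = 254.93 K and T_H = 295.65 K, so ΔT = 40.72 K.
COP_Carnot = T_H/ΔT = 295.65/40.72 = 7.260.
The heat pump delivers Q̇_H = COP × Ẇ = 15.90 kW; the resistance heater delivers Ẇ = 2.190 kW.
Extra = (COP − 1)·Ẇ = 13.71 kW.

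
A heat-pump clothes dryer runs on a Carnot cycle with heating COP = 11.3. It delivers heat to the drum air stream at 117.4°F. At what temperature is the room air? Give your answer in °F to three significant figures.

COP_HP = T_H/(T_H − T_C) gives T_H − T_C = T_H/COP.
With T_H = 320.59 K, T_C = 320.59 × (1 − 1/11.3) = 292.22 K.
Converting, 292.22 K = 66.33°F.

66.3 °F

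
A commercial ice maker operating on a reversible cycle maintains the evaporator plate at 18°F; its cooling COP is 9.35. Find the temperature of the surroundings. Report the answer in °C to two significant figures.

COP_R = T_C/(T_H − T_C) gives T_H − T_C = T_C/COP.
With T_C = 265.37 K, T_H = 265.37 × (1 + 1/9.35) = 293.75 K.
Converting, 293.75 K = 20.60°C.

21 °C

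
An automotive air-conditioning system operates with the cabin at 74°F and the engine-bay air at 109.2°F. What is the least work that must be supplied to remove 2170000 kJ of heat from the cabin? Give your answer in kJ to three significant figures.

In absolute terms T_C = 296.48 K and T_H = 316.04 K, so ΔT = 19.56 K.
The reversible limit is COP_R = T_C/ΔT = 15.16, so W_min = Q_C/COP = Q_C·ΔT/T_C.
W_min = 2170000 × 19.56/296.48 = 143100 kJ.

143000 kJ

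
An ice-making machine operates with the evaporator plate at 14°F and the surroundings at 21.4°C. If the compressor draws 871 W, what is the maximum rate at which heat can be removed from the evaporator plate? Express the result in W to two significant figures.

7300 W

In absolute terms T_C = 263.15 K and T_H = 294.55 K, so ΔT = 31.40 K.
COP_Carnot = T_C/ΔT = 263.15/31.40 = 8.381.
Q̇_max = COP_Carnot × Ẇ = 8.381 × 871.0 W = 7299 W.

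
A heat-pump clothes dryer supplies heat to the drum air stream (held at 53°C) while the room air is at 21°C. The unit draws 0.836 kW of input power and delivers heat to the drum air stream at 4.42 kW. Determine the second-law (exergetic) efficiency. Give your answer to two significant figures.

0.52

COP_actual = Q̇_H/Ẇ = 4.420/0.8360 = 5.287.
In absolute terms T_C = 294.15 K and T_H = 326.15 K, so ΔT = 32.00 K.
COP_Carnot = T_H/ΔT = 326.15/32.00 = 10.19.
η_II = COP_actual/COP_Carnot = 5.287/10.19 = 0.5187.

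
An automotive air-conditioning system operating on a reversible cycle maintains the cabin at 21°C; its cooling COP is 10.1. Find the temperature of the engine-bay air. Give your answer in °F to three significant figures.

COP_R = T_C/(T_H − T_C) gives T_H − T_C = T_C/COP.
With T_C = 294.15 K, T_H = 294.15 × (1 + 1/10.1) = 323.27 K.
Converting, 323.27 K = 122.22°F.

122 °F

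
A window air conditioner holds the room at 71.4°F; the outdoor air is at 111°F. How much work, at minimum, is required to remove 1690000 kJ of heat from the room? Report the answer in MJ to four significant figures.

In absolute terms T_C = 295.04 K and T_H = 317.04 K, so ΔT = 22.00 K.
The reversible limit is COP_R = T_C/ΔT = 13.41, so W_min = Q_C/COP = Q_C·ΔT/T_C.
W_min = 1690000 × 22.00/295.04 = 126000 kJ = 126.0 MJ.

126.0 MJ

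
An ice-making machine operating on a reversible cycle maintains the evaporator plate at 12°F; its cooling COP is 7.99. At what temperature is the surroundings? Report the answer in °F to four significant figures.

COP_R = T_C/(T_H − T_C) gives T_H − T_C = T_C/COP.
With T_C = 262.04 K, T_H = 262.04 × (1 + 1/7.99) = 294.83 K.
Converting, 294.83 K = 71.03°F.

71.03 °F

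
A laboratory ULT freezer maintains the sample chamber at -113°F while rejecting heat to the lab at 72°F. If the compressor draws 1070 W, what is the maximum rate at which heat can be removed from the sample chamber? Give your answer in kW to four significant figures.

In absolute terms T_C = 192.59 K and T_H = 295.37 K, so ΔT = 102.8 K.
COP_Carnot = T_C/ΔT = 192.59/102.8 = 1.874.
Q̇_max = COP_Carnot × Ẇ = 1.874 × 1070 W = 2005 W = 2.005 kW.

2.005 kW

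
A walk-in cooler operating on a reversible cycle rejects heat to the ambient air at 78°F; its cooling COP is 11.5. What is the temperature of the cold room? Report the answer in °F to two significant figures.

For a Carnot refrigerator COP_R = T_C/(T_H − T_C), so T_C = COP·T_H/(1 + COP).
With T_H = 298.71 K, T_C = 11.5 × 298.71/12.50 = 274.81 K.
Converting, 274.81 K = 34.99°F.

35 °F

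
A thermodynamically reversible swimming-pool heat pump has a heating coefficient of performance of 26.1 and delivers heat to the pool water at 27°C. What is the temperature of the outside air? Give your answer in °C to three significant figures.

15.5 °C

COP_HP = T_H/(T_H − T_C) gives T_H − T_C = T_H/COP.
With T_H = 300.15 K, T_C = 300.15 × (1 − 1/26.1) = 288.65 K.
Converting, 288.65 K = 15.50°C.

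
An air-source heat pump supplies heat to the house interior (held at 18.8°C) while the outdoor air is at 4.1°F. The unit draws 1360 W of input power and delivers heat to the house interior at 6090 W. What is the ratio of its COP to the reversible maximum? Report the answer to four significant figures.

0.5261

COP_actual = Q̇_H/Ẇ = 6090/1360 = 4.478.
In absolute terms T_C = 257.65 K and T_H = 291.95 K, so ΔT = 34.30 K.
COP_Carnot = T_H/ΔT = 291.95/34.30 = 8.512.
η_II = COP_actual/COP_Carnot = 4.478/8.512 = 0.5261.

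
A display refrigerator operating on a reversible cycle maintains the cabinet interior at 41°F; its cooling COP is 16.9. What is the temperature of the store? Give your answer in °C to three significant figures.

21.5 °C

COP_R = T_C/(T_H − T_C) gives T_H − T_C = T_C/COP.
With T_C = 278.15 K, T_H = 278.15 × (1 + 1/16.9) = 294.61 K.
Converting, 294.61 K = 21.46°C.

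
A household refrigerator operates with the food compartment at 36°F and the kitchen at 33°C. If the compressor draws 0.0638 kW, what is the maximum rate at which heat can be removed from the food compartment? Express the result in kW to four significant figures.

In absolute terms T_C = 275.37 K and T_H = 306.15 K, so ΔT = 30.78 K.
COP_Carnot = T_C/ΔT = 275.37/30.78 = 8.947.
Q̇_max = COP_Carnot × Ẇ = 8.947 × 0.06380 kW = 0.5708 kW.

0.5708 kW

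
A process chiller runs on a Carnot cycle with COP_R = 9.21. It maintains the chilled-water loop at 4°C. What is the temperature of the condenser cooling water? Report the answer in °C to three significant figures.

COP_R = T_C/(T_H − T_C) gives T_H − T_C = T_C/COP.
With T_C = 277.15 K, T_H = 277.15 × (1 + 1/9.21) = 307.24 K.
Converting, 307.24 K = 34.09°C.

34.1 °C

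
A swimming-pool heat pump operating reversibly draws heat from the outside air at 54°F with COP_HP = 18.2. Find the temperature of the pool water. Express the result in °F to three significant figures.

83.9 °F

COP_HP = T_H/(T_H − T_C) rearranges to T_H = COP·T_C/(COP − 1).
With T_C = 285.37 K, T_H = 18.2 × 285.37/17.20 = 301.96 K.
Converting, 301.96 K = 83.86°F.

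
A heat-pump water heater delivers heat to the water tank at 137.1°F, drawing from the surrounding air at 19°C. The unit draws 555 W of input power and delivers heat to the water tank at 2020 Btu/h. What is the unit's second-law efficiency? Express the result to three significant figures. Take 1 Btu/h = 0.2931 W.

Converting, Q̇_H = 2020 Btu/h = 592.1 W, so COP_actual = Q̇_H/Ẇ = 592.1/555.0 = 1.067.
In absolute terms T_C = 292.15 K and T_H = 331.54 K, so ΔT = 39.39 K.
COP_Carnot = T_H/ΔT = 331.54/39.39 = 8.417.
η_II = COP_actual/COP_Carnot = 1.067/8.417 = 0.1267.

0.127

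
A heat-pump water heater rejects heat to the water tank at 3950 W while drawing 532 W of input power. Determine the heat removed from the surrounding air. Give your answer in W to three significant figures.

3420 W

For a cyclic device the first law requires Q̇_H = Q̇_C + Ẇ.
Q̇_C = Q̇_H − Ẇ = 3418 W.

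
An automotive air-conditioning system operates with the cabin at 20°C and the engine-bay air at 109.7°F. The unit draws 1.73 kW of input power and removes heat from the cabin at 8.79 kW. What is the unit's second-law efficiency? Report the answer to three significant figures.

0.402

COP_actual = Q̇_C/Ẇ = 8.790/1.730 = 5.081.
In absolute terms T_C = 293.15 K and T_H = 316.32 K, so ΔT = 23.17 K.
COP_Carnot = T_C/ΔT = 293.15/23.17 = 12.65.
η_II = COP_actual/COP_Carnot = 5.081/12.65 = 0.4015.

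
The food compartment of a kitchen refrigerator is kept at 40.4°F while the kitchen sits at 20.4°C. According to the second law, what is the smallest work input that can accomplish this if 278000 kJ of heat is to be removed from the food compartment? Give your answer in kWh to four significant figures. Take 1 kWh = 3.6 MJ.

4.373 kWh

In absolute terms T_C = 277.82 K and T_H = 293.55 K, so ΔT = 15.73 K.
The reversible limit is COP_R = T_C/ΔT = 17.66, so W_min = Q_C/COP = Q_C·ΔT/T_C.
W_min = 278000 × 15.73/277.82 = 15740 kJ = 4.373 kWh.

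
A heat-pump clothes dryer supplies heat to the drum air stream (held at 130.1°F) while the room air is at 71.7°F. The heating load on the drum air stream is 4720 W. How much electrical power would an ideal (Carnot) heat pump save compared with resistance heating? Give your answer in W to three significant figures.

In absolute terms T_C = 295.21 K and T_H = 327.65 K, so ΔT = 32.44 K.
COP_Carnot = T_H/ΔT = 327.65/32.44 = 10.10.
Resistance heating needs Ẇ_res = Q̇_H = 4720 W; the reversible heat pump needs only Ẇ_hp = Q̇_H/COP = 467.4 W.
Saving = 4720 − 467.4 = 4253 W.

4250 W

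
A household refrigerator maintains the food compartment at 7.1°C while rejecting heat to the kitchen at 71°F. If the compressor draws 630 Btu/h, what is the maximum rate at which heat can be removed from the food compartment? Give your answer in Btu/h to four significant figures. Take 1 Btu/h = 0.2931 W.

In absolute terms T_C = 280.25 K and T_H = 294.82 K, so ΔT = 14.57 K.
COP_Carnot = T_C/ΔT = 280.25/14.57 = 19.24.
Q̇_max = COP_Carnot × Ẇ = 19.24 × 630.0 Btu/h = 12120 Btu/h.

12120 Btu/h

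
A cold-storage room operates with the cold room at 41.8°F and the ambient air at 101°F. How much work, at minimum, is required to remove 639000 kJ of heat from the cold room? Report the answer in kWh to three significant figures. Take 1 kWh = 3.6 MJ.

In absolute terms T_C = 278.59 K and T_H = 311.48 K, so ΔT = 32.89 K.
The reversible limit is COP_R = T_C/ΔT = 8.471, so W_min = Q_C/COP = Q_C·ΔT/T_C.
W_min = 639000 × 32.89/278.59 = 75440 kJ = 20.95 kWh.

21.0 kWh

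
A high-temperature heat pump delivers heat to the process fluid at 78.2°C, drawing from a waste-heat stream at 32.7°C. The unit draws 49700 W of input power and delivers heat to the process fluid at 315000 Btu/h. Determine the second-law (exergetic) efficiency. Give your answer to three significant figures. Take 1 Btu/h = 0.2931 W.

0.241

Converting, Q̇_H = 315000 Btu/h = 92330 W, so COP_actual = Q̇_H/Ẇ = 92330/49700 = 1.858.
In absolute terms T_C = 305.85 K and T_H = 351.35 K, so ΔT = 45.50 K.
COP_Carnot = T_H/ΔT = 351.35/45.50 = 7.722.
η_II = COP_actual/COP_Carnot = 1.858/7.722 = 0.2406.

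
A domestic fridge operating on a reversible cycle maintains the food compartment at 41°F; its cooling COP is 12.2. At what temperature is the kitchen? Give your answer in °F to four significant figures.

COP_R = T_C/(T_H − T_C) gives T_H − T_C = T_C/COP.
With T_C = 278.15 K, T_H = 278.15 × (1 + 1/12.2) = 300.95 K.
Converting, 300.95 K = 82.04°F.

82.04 °F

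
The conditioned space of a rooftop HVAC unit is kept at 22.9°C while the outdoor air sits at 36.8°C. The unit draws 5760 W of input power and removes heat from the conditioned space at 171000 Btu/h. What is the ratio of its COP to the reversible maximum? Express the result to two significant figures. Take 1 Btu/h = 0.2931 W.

0.41

Converting, Q̇_C = 171000 Btu/h = 50120 W, so COP_actual = Q̇_C/Ẇ = 50120/5760 = 8.701.
In absolute terms T_C = 296.05 K and T_H = 309.95 K, so ΔT = 13.90 K.
COP_Carnot = T_C/ΔT = 296.05/13.90 = 21.30.
η_II = COP_actual/COP_Carnot = 8.701/21.30 = 0.4085.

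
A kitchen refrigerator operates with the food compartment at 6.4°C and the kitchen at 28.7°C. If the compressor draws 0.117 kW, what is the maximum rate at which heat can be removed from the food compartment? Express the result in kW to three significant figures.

In absolute terms T_C = 279.55 K and T_H = 301.85 K, so ΔT = 22.30 K.
COP_Carnot = T_C/ΔT = 279.55/22.30 = 12.54.
Q̇_max = COP_Carnot × Ẇ = 12.54 × 0.1170 kW = 1.467 kW.

1.47 kW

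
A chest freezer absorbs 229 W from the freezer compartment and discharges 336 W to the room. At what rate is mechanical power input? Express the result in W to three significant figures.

107 W

For a cyclic device the first law requires Q̇_H = Q̇_C + Ẇ.
Ẇ = Q̇_H − Q̇_C = 107.0 W.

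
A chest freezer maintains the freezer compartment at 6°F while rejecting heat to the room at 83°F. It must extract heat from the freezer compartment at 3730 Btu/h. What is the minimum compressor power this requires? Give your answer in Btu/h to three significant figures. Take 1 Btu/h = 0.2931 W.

In absolute terms T_C = 258.71 K and T_H = 301.48 K, so ΔT = 42.78 K.
COP_Carnot = T_C/ΔT = 258.71/42.78 = 6.048.
Ẇ_min = Q̇/COP_Carnot = 3730/6.048 = 616.8 Btu/h.

617 Btu/h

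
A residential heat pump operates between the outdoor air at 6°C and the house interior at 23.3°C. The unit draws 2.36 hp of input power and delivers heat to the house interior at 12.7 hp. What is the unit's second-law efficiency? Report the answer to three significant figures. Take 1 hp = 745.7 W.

0.314

COP_actual = Q̇_H/Ẇ = 12.70/2.360 = 5.381.
In absolute terms T_C = 279.15 K and T_H = 296.45 K, so ΔT = 17.30 K.
COP_Carnot = T_H/ΔT = 296.45/17.30 = 17.14.
η_II = COP_actual/COP_Carnot = 5.381/17.14 = 0.3140.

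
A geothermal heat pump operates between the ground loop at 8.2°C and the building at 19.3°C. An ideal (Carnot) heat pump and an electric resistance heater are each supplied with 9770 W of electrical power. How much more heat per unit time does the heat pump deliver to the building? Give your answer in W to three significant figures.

248000 W

In absolute terms T_C = 281.35 K and T_H = 292.45 K, so ΔT = 11.10 K.
COP_Carnot = T_H/ΔT = 292.45/11.10 = 26.35.
The heat pump delivers Q̇_H = COP × Ẇ = 257400 W; the resistance heater delivers Ẇ = 9770 W.
Extra = (COP − 1)·Ẇ = 247600 W.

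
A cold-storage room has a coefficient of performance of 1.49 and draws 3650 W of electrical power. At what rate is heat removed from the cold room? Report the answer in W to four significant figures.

Q̇_C = COP × Ẇ = 1.49 × 3650 = 5439 W.

5439 W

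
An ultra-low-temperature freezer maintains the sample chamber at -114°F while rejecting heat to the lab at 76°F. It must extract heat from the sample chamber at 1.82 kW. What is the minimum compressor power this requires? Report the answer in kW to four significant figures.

In absolute terms T_C = 192.04 K and T_H = 297.59 K, so ΔT = 105.6 K.
COP_Carnot = T_C/ΔT = 192.04/105.6 = 1.819.
Ẇ_min = Q̇/COP_Carnot = 1.820/1.819 = 1.000 kW.

1.000 kW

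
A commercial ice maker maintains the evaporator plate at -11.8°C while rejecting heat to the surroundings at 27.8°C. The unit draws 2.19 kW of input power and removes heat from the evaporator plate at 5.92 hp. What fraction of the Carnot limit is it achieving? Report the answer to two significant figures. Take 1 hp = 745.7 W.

0.31

Converting, Q̇_C = 5.920 hp = 4.415 kW, so COP_actual = Q̇_C/Ẇ = 4.415/2.190 = 2.016.
In absolute terms T_C = 261.35 K and T_H = 300.95 K, so ΔT = 39.60 K.
COP_Carnot = T_C/ΔT = 261.35/39.60 = 6.600.
η_II = COP_actual/COP_Carnot = 2.016/6.600 = 0.3054.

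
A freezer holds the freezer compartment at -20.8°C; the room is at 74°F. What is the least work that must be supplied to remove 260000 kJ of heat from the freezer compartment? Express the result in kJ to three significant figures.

In absolute terms T_C = 252.35 K and T_H = 296.48 K, so ΔT = 44.13 K.
The reversible limit is COP_R = T_C/ΔT = 5.718, so W_min = Q_C/COP = Q_C·ΔT/T_C.
W_min = 260000 × 44.13/252.35 = 45470 kJ.

45500 kJ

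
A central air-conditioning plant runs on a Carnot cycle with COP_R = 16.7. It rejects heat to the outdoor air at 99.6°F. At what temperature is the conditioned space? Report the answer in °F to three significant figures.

For a Carnot refrigerator COP_R = T_C/(T_H − T_C), so T_C = COP·T_H/(1 + COP).
With T_H = 310.71 K, T_C = 16.7 × 310.71/17.70 = 293.15 K.
Converting, 293.15 K = 68.00°F.

68.0 °F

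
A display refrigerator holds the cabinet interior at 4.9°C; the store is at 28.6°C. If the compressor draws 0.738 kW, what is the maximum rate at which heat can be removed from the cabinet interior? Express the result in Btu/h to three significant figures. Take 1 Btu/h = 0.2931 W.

29500 Btu/h

In absolute terms T_C = 278.05 K and T_H = 301.75 K, so ΔT = 23.70 K.
COP_Carnot = T_C/ΔT = 278.05/23.70 = 11.73.
Q̇_max = COP_Carnot × Ẇ = 11.73 × 0.7380 kW = 8.658 kW = 29540 Btu/h.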